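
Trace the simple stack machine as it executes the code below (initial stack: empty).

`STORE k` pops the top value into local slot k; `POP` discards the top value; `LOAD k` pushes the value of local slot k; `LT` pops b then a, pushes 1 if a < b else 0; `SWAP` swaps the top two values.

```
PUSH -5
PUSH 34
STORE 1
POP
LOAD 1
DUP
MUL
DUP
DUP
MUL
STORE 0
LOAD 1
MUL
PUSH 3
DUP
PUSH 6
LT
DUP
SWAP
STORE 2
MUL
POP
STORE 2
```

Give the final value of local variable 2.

PUSH -5  -5
PUSH 34  -5 34
STORE 1  -5
POP      (empty)
LOAD 1   34
DUP      34 34
MUL      1156
DUP      1156 1156
DUP      1156 1156 1156
MUL      1156 1336336
STORE 0  1156
LOAD 1   1156 34
MUL      39304
PUSH 3   39304 3
DUP      39304 3 3
PUSH 6   39304 3 3 6
LT       39304 3 1
DUP      39304 3 1 1
SWAP     39304 3 1 1
STORE 2  39304 3 1
MUL      39304 3
POP      39304
STORE 2  (empty)

39304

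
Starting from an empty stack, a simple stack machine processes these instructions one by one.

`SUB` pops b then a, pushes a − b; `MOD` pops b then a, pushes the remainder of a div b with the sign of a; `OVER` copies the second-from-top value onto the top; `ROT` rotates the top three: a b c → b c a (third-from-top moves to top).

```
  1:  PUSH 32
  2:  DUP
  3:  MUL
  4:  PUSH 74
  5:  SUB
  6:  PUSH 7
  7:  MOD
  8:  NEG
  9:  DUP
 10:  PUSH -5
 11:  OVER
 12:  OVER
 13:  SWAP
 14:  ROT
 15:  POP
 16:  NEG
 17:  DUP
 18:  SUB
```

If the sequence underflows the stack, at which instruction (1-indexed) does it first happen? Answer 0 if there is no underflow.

0

PUSH 32  [32]
DUP      [32, 32]
MUL      [1024]
PUSH 74  [1024, 74]
SUB      [950]
PUSH 7   [950, 7]
MOD      [5]
NEG      [-5]
DUP      [-5, -5]
PUSH -5  [-5, -5, -5]
OVER     [-5, -5, -5, -5]
OVER     [-5, -5, -5, -5, -5]
SWAP     [-5, -5, -5, -5, -5]
ROT      [-5, -5, -5, -5, -5]
POP      [-5, -5, -5, -5]
NEG      [-5, -5, -5, 5]
DUP      [-5, -5, -5, 5, 5]
SUB      [-5, -5, -5, 0]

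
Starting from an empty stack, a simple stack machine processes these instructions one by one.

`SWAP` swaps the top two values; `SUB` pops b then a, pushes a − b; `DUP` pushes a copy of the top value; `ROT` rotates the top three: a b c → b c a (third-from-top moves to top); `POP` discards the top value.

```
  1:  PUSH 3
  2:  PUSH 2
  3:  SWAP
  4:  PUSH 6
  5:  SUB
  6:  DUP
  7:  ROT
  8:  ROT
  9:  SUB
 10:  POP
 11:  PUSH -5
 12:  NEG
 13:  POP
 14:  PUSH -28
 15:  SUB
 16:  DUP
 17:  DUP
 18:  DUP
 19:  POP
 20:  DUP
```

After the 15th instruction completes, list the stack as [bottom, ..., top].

PUSH 3   → [3]
PUSH 2   → [3, 2]
SWAP     → [2, 3]
PUSH 6   → [2, 3, 6]
SUB      → [2, -3]
DUP      → [2, -3, -3]
ROT      → [-3, -3, 2]
ROT      → [-3, 2, -3]
SUB      → [-3, 5]
POP      → [-3]
PUSH -5  → [-3, -5]
NEG      → [-3, 5]
POP      → [-3]
PUSH -28 → [-3, -28]
SUB      → [25]

[25]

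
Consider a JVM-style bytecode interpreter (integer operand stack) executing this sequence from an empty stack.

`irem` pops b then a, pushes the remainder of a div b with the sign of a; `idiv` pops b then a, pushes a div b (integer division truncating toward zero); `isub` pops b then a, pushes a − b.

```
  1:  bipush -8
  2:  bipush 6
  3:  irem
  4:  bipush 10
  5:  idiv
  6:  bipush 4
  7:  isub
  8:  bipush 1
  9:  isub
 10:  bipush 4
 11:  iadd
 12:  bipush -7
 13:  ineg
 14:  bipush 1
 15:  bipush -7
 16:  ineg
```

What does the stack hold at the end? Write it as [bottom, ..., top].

bipush -8 -> [-8]
bipush 6  -> [-8, 6]
irem      -> [-2]
bipush 10 -> [-2, 10]
idiv      -> [0]
bipush 4  -> [0, 4]
isub      -> [-4]
bipush 1  -> [-4, 1]
isub      -> [-5]
bipush 4  -> [-5, 4]
iadd      -> [-1]
bipush -7 -> [-1, -7]
ineg      -> [-1, 7]
bipush 1  -> [-1, 7, 1]
bipush -7 -> [-1, 7, 1, -7]
ineg      -> [-1, 7, 1, 7]

[-1, 7, 1, 7]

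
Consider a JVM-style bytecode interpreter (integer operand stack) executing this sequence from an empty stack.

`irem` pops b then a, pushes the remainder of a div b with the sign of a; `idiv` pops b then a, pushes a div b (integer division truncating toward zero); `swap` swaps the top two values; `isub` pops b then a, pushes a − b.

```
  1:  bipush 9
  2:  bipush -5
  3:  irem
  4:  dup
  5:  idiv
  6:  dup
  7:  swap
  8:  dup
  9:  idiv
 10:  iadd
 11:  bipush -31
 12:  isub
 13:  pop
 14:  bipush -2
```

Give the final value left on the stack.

-2

bipush 9   → 9
bipush -5  → 9 -5
irem       → 4
dup        → 4 4
idiv       → 1
dup        → 1 1
swap       → 1 1
dup        → 1 1 1
idiv       → 1 1
iadd       → 2
bipush -31 → 2 -31
isub       → 33
pop        → (empty)
bipush -2  → -2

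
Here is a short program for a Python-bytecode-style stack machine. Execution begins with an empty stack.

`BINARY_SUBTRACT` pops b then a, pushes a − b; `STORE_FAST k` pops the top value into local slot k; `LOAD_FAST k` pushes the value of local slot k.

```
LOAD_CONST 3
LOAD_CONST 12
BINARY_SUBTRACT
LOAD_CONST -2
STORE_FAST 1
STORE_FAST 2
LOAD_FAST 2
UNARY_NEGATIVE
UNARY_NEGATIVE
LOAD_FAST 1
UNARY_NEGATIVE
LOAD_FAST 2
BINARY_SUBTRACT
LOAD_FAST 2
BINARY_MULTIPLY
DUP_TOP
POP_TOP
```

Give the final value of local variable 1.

LOAD_CONST 3     3
LOAD_CONST 12    3 12
BINARY_SUBTRACT  -9
LOAD_CONST -2    -9 -2
STORE_FAST 1     -9
STORE_FAST 2     (empty)
LOAD_FAST 2      -9
UNARY_NEGATIVE   9
UNARY_NEGATIVE   -9
LOAD_FAST 1      -9 -2
UNARY_NEGATIVE   -9 2
LOAD_FAST 2      -9 2 -9
BINARY_SUBTRACT  -9 11
LOAD_FAST 2      -9 11 -9
BINARY_MULTIPLY  -9 -99
DUP_TOP          -9 -99 -99
POP_TOP          -9 -99

-2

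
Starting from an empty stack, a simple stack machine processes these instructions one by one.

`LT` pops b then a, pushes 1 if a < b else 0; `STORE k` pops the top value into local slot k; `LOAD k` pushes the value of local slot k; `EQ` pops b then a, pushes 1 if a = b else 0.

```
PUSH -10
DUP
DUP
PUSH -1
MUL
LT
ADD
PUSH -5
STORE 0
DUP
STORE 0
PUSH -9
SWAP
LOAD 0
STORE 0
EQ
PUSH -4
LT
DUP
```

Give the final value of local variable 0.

-9

PUSH -10  [-10]
DUP       [-10, -10]
DUP       [-10, -10, -10]
PUSH -1   [-10, -10, -10, -1]
MUL       [-10, -10, 10]
LT        [-10, 1]
ADD       [-9]
PUSH -5   [-9, -5]
STORE 0   [-9]
DUP       [-9, -9]
STORE 0   [-9]
PUSH -9   [-9, -9]
SWAP      [-9, -9]
LOAD 0    [-9, -9, -9]
STORE 0   [-9, -9]
EQ        [1]
PUSH -4   [1, -4]
LT        [0]
DUP       [0, 0]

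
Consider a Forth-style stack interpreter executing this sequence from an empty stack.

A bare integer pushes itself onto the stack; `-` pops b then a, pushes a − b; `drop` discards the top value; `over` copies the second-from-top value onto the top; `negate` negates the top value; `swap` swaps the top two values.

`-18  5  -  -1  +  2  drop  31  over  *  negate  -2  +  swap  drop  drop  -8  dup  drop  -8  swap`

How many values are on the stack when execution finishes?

-18     [-18]
5       [-18, 5]
-       [-23]
-1      [-23, -1]
+       [-24]
2       [-24, 2]
drop    [-24]
31      [-24, 31]
over    [-24, 31, -24]
*       [-24, -744]
negate  [-24, 744]
-2      [-24, 744, -2]
+       [-24, 742]
swap    [742, -24]
drop    [742]
drop    []
-8      [-8]
dup     [-8, -8]
drop    [-8]
-8      [-8, -8]
swap    [-8, -8]

2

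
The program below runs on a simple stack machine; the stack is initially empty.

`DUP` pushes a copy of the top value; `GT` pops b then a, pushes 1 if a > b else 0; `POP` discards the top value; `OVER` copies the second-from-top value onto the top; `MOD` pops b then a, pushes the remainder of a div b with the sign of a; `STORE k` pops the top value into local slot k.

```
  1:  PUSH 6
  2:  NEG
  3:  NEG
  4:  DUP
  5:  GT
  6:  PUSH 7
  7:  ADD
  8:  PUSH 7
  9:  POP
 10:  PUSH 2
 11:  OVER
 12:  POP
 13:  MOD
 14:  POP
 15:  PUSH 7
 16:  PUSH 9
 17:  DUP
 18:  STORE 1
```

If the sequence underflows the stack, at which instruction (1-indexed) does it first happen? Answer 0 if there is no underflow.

PUSH 6  → 6
NEG     → -6
NEG     → 6
DUP     → 6 6
GT      → 0
PUSH 7  → 0 7
ADD     → 7
PUSH 7  → 7 7
POP     → 7
PUSH 2  → 7 2
OVER    → 7 2 7
POP     → 7 2
MOD     → 1
POP     → (empty)
PUSH 7  → 7
PUSH 9  → 7 9
DUP     → 7 9 9
STORE 1 → 7 9

0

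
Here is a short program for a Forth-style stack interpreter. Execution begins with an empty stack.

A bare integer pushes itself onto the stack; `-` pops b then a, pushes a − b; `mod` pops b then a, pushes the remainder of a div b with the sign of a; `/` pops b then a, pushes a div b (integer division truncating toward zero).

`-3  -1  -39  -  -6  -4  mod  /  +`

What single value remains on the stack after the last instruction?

-22

-3  : [-3]
-1  : [-3, -1]
-39 : [-3, -1, -39]
-   : [-3, 38]
-6  : [-3, 38, -6]
-4  : [-3, 38, -6, -4]
mod : [-3, 38, -2]
/   : [-3, -19]
+   : [-22]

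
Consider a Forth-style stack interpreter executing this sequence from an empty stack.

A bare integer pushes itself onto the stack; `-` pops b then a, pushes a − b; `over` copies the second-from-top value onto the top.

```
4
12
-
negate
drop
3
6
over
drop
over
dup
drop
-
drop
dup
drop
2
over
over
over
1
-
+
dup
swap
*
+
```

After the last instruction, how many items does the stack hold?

3

4       4
12      4 12
-       -8
negate  8
drop    (empty)
3       3
6       3 6
over    3 6 3
drop    3 6
over    3 6 3
dup     3 6 3 3
drop    3 6 3
-       3 3
drop    3
dup     3 3
drop    3
2       3 2
over    3 2 3
over    3 2 3 2
over    3 2 3 2 3
1       3 2 3 2 3 1
-       3 2 3 2 2
+       3 2 3 4
dup     3 2 3 4 4
swap    3 2 3 4 4
*       3 2 3 16
+       3 2 19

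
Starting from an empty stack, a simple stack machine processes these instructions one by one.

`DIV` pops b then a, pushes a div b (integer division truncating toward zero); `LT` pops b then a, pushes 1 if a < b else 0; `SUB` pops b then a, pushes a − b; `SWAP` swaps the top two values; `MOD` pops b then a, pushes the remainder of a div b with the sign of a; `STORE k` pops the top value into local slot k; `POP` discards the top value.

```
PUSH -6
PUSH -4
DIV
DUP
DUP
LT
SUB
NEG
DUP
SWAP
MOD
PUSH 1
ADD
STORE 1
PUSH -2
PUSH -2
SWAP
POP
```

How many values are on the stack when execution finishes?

PUSH -6 → -6
PUSH -4 → -6 -4
DIV     → 1
DUP     → 1 1
DUP     → 1 1 1
LT      → 1 0
SUB     → 1
NEG     → -1
DUP     → -1 -1
SWAP    → -1 -1
MOD     → 0
PUSH 1  → 0 1
ADD     → 1
STORE 1 → (empty)
PUSH -2 → -2
PUSH -2 → -2 -2
SWAP    → -2 -2
POP     → -2

1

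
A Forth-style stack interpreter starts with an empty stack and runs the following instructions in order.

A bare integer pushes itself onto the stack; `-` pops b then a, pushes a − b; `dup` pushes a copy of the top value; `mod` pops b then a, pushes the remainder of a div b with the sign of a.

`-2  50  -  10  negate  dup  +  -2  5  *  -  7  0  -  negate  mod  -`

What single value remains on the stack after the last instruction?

-49

-2     → -2
50     → -2 50
-      → -52
10     → -52 10
negate → -52 -10
dup    → -52 -10 -10
+      → -52 -20
-2     → -52 -20 -2
5      → -52 -20 -2 5
*      → -52 -20 -10
-      → -52 -10
7      → -52 -10 7
0      → -52 -10 7 0
-      → -52 -10 7
negate → -52 -10 -7
mod    → -52 -3
-      → -49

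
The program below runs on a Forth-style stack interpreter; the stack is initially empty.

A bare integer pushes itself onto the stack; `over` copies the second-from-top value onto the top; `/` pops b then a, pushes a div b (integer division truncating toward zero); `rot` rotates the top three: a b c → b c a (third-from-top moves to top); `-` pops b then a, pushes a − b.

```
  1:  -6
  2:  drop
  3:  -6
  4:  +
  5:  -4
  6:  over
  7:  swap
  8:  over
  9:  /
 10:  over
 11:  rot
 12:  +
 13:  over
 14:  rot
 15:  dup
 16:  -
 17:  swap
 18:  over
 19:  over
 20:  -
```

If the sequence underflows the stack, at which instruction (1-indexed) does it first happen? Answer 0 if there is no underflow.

-6   : [-6]
drop : []
-6   : [-6]
+  — needs 2 operands, stack has 1 → underflow

4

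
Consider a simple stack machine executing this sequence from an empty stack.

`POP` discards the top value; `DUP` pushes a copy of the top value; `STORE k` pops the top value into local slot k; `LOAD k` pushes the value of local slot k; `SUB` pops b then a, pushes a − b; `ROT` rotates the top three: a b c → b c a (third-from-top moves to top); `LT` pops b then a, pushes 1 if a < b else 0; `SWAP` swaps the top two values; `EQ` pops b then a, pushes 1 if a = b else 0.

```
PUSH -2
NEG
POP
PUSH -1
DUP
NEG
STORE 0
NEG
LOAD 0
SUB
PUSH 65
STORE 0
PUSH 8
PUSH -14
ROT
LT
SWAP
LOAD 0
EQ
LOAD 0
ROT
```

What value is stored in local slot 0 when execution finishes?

PUSH -2  -> -2
NEG      -> 2
POP      -> (empty)
PUSH -1  -> -1
DUP      -> -1 -1
NEG      -> -1 1
STORE 0  -> -1
NEG      -> 1
LOAD 0   -> 1 1
SUB      -> 0
PUSH 65  -> 0 65
STORE 0  -> 0
PUSH 8   -> 0 8
PUSH -14 -> 0 8 -14
ROT      -> 8 -14 0
LT       -> 8 1
SWAP     -> 1 8
LOAD 0   -> 1 8 65
EQ       -> 1 0
LOAD 0   -> 1 0 65
ROT      -> 0 65 1

65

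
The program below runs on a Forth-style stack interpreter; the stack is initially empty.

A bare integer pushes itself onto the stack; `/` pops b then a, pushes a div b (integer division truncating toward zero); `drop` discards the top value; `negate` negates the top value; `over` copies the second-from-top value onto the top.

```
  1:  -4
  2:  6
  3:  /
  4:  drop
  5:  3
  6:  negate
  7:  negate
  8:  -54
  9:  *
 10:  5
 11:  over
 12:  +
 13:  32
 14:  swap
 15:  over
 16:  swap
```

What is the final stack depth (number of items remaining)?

4

-4      -4
6       -4 6
/       0
drop    (empty)
3       3
negate  -3
negate  3
-54     3 -54
*       -162
5       -162 5
over    -162 5 -162
+       -162 -157
32      -162 -157 32
swap    -162 32 -157
over    -162 32 -157 32
swap    -162 32 32 -157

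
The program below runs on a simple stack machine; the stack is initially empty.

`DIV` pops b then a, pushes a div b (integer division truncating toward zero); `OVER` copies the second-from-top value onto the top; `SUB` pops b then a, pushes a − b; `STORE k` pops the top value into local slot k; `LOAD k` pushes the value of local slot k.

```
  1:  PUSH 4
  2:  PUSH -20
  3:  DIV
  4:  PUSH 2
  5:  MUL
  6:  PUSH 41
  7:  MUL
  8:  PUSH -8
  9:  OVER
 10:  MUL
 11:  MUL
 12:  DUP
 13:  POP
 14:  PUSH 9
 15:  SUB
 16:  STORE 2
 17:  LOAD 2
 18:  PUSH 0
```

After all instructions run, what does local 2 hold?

PUSH 4   -> 4
PUSH -20 -> 4 -20
DIV      -> 0
PUSH 2   -> 0 2
MUL      -> 0
PUSH 41  -> 0 41
MUL      -> 0
PUSH -8  -> 0 -8
OVER     -> 0 -8 0
MUL      -> 0 0
MUL      -> 0
DUP      -> 0 0
POP      -> 0
PUSH 9   -> 0 9
SUB      -> -9
STORE 2  -> (empty)
LOAD 2   -> -9
PUSH 0   -> -9 0

-9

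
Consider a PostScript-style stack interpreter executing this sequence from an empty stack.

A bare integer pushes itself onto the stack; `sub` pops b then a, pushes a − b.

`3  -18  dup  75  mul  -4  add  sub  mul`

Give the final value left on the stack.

4008

3   -> 3
-18 -> 3 -18
dup -> 3 -18 -18
75  -> 3 -18 -18 75
mul -> 3 -18 -1350
-4  -> 3 -18 -1350 -4
add -> 3 -18 -1354
sub -> 3 1336
mul -> 4008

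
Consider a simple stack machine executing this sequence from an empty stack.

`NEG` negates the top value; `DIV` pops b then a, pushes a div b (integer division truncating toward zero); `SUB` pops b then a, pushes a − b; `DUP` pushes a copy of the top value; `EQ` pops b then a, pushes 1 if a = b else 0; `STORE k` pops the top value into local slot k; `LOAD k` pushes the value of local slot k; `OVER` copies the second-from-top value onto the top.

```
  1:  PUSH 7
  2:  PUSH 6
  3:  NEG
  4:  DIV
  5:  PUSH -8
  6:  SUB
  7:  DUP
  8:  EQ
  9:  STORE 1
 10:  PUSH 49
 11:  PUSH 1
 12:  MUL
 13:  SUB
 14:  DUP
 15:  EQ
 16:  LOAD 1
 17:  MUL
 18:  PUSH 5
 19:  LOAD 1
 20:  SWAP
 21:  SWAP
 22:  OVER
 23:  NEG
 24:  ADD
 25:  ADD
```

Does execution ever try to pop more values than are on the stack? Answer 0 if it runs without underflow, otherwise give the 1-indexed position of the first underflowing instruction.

PUSH 7  : 7
PUSH 6  : 7 6
NEG     : 7 -6
DIV     : -1
PUSH -8 : -1 -8
SUB     : 7
DUP     : 7 7
EQ      : 1
STORE 1 : (empty)
PUSH 49 : 49
PUSH 1  : 49 1
MUL     : 49
SUB  — needs 2 operands, stack has 1 → underflow

13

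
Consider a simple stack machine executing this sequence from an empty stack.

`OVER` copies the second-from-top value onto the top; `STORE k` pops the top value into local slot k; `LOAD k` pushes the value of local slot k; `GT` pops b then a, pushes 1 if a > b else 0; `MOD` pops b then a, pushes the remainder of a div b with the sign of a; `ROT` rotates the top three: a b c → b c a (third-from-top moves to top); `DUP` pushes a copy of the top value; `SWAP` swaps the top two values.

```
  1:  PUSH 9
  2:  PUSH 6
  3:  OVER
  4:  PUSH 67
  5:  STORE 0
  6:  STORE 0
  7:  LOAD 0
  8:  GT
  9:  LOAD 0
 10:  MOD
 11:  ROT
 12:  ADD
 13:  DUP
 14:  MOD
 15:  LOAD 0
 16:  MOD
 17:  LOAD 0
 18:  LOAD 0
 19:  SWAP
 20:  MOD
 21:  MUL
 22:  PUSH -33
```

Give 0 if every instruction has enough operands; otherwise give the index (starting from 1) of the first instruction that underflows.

PUSH 9  -> [9]
PUSH 6  -> [9, 6]
OVER    -> [9, 6, 9]
PUSH 67 -> [9, 6, 9, 67]
STORE 0 -> [9, 6, 9]
STORE 0 -> [9, 6]
LOAD 0  -> [9, 6, 9]
GT      -> [9, 0]
LOAD 0  -> [9, 0, 9]
MOD     -> [9, 0]
ROT  — needs 3 operands, stack has 2 → underflow

11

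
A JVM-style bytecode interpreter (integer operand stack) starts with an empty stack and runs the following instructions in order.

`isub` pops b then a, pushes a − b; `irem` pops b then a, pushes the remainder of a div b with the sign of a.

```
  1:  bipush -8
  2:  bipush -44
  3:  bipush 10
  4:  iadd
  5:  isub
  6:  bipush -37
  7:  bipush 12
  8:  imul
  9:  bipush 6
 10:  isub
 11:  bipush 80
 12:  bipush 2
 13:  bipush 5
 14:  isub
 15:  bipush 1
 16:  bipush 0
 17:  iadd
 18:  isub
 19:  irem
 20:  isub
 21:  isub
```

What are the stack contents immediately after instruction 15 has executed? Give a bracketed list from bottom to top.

bipush -8  -> [-8]
bipush -44 -> [-8, -44]
bipush 10  -> [-8, -44, 10]
iadd       -> [-8, -34]
isub       -> [26]
bipush -37 -> [26, -37]
bipush 12  -> [26, -37, 12]
imul       -> [26, -444]
bipush 6   -> [26, -444, 6]
isub       -> [26, -450]
bipush 80  -> [26, -450, 80]
bipush 2   -> [26, -450, 80, 2]
bipush 5   -> [26, -450, 80, 2, 5]
isub       -> [26, -450, 80, -3]
bipush 1   -> [26, -450, 80, -3, 1]

[26, -450, 80, -3, 1]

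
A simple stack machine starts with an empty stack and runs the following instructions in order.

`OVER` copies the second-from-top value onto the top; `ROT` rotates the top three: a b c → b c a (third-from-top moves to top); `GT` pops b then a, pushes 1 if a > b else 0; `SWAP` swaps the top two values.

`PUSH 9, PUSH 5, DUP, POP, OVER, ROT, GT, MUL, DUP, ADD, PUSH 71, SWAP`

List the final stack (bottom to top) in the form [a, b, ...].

[71, 0]

PUSH 9   9
PUSH 5   9 5
DUP      9 5 5
POP      9 5
OVER     9 5 9
ROT      5 9 9
GT       5 0
MUL      0
DUP      0 0
ADD      0
PUSH 71  0 71
SWAP     71 0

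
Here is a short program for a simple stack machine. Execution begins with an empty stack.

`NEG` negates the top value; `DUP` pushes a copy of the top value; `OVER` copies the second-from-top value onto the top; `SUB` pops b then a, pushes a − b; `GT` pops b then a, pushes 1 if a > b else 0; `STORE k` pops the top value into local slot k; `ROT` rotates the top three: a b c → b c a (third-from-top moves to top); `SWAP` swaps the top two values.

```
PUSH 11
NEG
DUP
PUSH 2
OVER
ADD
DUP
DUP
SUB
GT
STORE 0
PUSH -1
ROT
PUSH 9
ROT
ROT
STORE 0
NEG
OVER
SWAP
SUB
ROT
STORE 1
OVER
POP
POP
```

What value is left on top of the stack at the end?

9

PUSH 11 : [11]
NEG     : [-11]
DUP     : [-11, -11]
PUSH 2  : [-11, -11, 2]
OVER    : [-11, -11, 2, -11]
ADD     : [-11, -11, -9]
DUP     : [-11, -11, -9, -9]
DUP     : [-11, -11, -9, -9, -9]
SUB     : [-11, -11, -9, 0]
GT      : [-11, -11, 0]
STORE 0 : [-11, -11]
PUSH -1 : [-11, -11, -1]
ROT     : [-11, -1, -11]
PUSH 9  : [-11, -1, -11, 9]
ROT     : [-11, -11, 9, -1]
ROT     : [-11, 9, -1, -11]
STORE 0 : [-11, 9, -1]
NEG     : [-11, 9, 1]
OVER    : [-11, 9, 1, 9]
SWAP    : [-11, 9, 9, 1]
SUB     : [-11, 9, 8]
ROT     : [9, 8, -11]
STORE 1 : [9, 8]
OVER    : [9, 8, 9]
POP     : [9, 8]
POP     : [9]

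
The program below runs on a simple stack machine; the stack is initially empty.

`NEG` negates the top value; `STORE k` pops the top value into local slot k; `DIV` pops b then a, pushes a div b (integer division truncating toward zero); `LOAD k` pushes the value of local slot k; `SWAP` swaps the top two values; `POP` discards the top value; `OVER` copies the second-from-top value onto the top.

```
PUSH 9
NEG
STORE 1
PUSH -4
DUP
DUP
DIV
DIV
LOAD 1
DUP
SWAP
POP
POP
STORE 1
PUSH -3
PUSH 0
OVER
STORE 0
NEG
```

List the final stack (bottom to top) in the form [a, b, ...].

[-3, 0]

PUSH 9  -> [9]
NEG     -> [-9]
STORE 1 -> []
PUSH -4 -> [-4]
DUP     -> [-4, -4]
DUP     -> [-4, -4, -4]
DIV     -> [-4, 1]
DIV     -> [-4]
LOAD 1  -> [-4, -9]
DUP     -> [-4, -9, -9]
SWAP    -> [-4, -9, -9]
POP     -> [-4, -9]
POP     -> [-4]
STORE 1 -> []
PUSH -3 -> [-3]
PUSH 0  -> [-3, 0]
OVER    -> [-3, 0, -3]
STORE 0 -> [-3, 0]
NEG     -> [-3, 0]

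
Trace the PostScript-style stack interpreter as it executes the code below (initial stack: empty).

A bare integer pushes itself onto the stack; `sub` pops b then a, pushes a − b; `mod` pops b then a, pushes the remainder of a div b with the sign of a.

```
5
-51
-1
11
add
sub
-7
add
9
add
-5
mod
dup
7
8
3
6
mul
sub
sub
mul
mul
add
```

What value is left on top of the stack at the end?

5   → [5]
-51 → [5, -51]
-1  → [5, -51, -1]
11  → [5, -51, -1, 11]
add → [5, -51, 10]
sub → [5, -61]
-7  → [5, -61, -7]
add → [5, -68]
9   → [5, -68, 9]
add → [5, -59]
-5  → [5, -59, -5]
mod → [5, -4]
dup → [5, -4, -4]
7   → [5, -4, -4, 7]
8   → [5, -4, -4, 7, 8]
3   → [5, -4, -4, 7, 8, 3]
6   → [5, -4, -4, 7, 8, 3, 6]
mul → [5, -4, -4, 7, 8, 18]
sub → [5, -4, -4, 7, -10]
sub → [5, -4, -4, 17]
mul → [5, -4, -68]
mul → [5, 272]
add → [277]

277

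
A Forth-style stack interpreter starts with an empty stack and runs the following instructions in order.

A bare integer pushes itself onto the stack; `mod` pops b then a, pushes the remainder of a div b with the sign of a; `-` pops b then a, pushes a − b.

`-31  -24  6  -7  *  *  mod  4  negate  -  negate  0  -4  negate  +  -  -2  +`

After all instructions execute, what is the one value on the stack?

-31    : [-31]
-24    : [-31, -24]
6      : [-31, -24, 6]
-7     : [-31, -24, 6, -7]
*      : [-31, -24, -42]
*      : [-31, 1008]
mod    : [-31]
4      : [-31, 4]
negate : [-31, -4]
-      : [-27]
negate : [27]
0      : [27, 0]
-4     : [27, 0, -4]
negate : [27, 0, 4]
+      : [27, 4]
-      : [23]
-2     : [23, -2]
+      : [21]

21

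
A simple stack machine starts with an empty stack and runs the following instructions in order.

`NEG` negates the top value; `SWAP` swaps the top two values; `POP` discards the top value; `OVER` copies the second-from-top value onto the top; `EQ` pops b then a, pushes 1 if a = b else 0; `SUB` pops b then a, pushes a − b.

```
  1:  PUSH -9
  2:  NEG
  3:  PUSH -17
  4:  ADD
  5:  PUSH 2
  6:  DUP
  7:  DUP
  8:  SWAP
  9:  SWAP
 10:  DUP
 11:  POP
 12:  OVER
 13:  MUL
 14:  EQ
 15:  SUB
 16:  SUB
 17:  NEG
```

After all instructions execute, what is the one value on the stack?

PUSH -9  -> [-9]
NEG      -> [9]
PUSH -17 -> [9, -17]
ADD      -> [-8]
PUSH 2   -> [-8, 2]
DUP      -> [-8, 2, 2]
DUP      -> [-8, 2, 2, 2]
SWAP     -> [-8, 2, 2, 2]
SWAP     -> [-8, 2, 2, 2]
DUP      -> [-8, 2, 2, 2, 2]
POP      -> [-8, 2, 2, 2]
OVER     -> [-8, 2, 2, 2, 2]
MUL      -> [-8, 2, 2, 4]
EQ       -> [-8, 2, 0]
SUB      -> [-8, 2]
SUB      -> [-10]
NEG      -> [10]

10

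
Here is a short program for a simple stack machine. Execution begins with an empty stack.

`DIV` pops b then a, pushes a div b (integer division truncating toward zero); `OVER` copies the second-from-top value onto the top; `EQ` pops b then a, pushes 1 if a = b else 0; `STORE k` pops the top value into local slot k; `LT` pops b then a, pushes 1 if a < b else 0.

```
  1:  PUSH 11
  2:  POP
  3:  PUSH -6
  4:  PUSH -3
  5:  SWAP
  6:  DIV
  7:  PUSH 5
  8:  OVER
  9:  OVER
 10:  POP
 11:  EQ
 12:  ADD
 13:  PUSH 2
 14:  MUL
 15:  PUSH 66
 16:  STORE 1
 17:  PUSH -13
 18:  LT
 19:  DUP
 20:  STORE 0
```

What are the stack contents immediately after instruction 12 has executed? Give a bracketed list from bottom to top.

[0]

PUSH 11 → [11]
POP     → []
PUSH -6 → [-6]
PUSH -3 → [-6, -3]
SWAP    → [-3, -6]
DIV     → [0]
PUSH 5  → [0, 5]
OVER    → [0, 5, 0]
OVER    → [0, 5, 0, 5]
POP     → [0, 5, 0]
EQ      → [0, 0]
ADD     → [0]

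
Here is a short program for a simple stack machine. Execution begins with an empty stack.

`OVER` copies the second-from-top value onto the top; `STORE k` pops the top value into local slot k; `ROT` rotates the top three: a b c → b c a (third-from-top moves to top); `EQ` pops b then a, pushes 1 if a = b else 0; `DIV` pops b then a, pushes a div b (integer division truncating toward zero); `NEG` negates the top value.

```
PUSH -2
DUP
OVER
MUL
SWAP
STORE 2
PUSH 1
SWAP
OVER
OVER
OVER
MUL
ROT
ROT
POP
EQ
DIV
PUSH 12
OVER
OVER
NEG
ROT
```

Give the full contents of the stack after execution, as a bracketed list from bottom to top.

[1, 1, -12, 12]

PUSH -2 -> [-2]
DUP     -> [-2, -2]
OVER    -> [-2, -2, -2]
MUL     -> [-2, 4]
SWAP    -> [4, -2]
STORE 2 -> [4]
PUSH 1  -> [4, 1]
SWAP    -> [1, 4]
OVER    -> [1, 4, 1]
OVER    -> [1, 4, 1, 4]
OVER    -> [1, 4, 1, 4, 1]
MUL     -> [1, 4, 1, 4]
ROT     -> [1, 1, 4, 4]
ROT     -> [1, 4, 4, 1]
POP     -> [1, 4, 4]
EQ      -> [1, 1]
DIV     -> [1]
PUSH 12 -> [1, 12]
OVER    -> [1, 12, 1]
OVER    -> [1, 12, 1, 12]
NEG     -> [1, 12, 1, -12]
ROT     -> [1, 1, -12, 12]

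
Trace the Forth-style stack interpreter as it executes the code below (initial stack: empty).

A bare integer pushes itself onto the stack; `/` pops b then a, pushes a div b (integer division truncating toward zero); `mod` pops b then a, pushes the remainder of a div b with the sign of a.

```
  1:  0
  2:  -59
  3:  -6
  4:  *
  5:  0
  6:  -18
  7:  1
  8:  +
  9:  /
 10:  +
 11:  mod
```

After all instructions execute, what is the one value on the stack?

0

0    0
-59  0 -59
-6   0 -59 -6
*    0 354
0    0 354 0
-18  0 354 0 -18
1    0 354 0 -18 1
+    0 354 0 -17
/    0 354 0
+    0 354
mod  0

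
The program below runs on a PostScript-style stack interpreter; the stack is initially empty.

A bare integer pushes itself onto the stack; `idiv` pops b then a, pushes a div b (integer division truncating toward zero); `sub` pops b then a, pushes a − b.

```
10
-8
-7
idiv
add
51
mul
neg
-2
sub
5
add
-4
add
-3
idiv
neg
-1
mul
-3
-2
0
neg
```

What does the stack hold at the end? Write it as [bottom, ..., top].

10   : [10]
-8   : [10, -8]
-7   : [10, -8, -7]
idiv : [10, 1]
add  : [11]
51   : [11, 51]
mul  : [561]
neg  : [-561]
-2   : [-561, -2]
sub  : [-559]
5    : [-559, 5]
add  : [-554]
-4   : [-554, -4]
add  : [-558]
-3   : [-558, -3]
idiv : [186]
neg  : [-186]
-1   : [-186, -1]
mul  : [186]
-3   : [186, -3]
-2   : [186, -3, -2]
0    : [186, -3, -2, 0]
neg  : [186, -3, -2, 0]

[186, -3, -2, 0]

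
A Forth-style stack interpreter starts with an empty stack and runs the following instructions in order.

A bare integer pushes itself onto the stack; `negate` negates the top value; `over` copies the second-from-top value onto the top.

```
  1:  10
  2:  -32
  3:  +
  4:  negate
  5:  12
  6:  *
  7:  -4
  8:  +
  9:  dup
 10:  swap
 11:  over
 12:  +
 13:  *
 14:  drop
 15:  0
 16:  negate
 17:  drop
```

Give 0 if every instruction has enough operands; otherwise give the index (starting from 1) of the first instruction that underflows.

0

10      [10]
-32     [10, -32]
+       [-22]
negate  [22]
12      [22, 12]
*       [264]
-4      [264, -4]
+       [260]
dup     [260, 260]
swap    [260, 260]
over    [260, 260, 260]
+       [260, 520]
*       [135200]
drop    []
0       [0]
negate  [0]
drop    []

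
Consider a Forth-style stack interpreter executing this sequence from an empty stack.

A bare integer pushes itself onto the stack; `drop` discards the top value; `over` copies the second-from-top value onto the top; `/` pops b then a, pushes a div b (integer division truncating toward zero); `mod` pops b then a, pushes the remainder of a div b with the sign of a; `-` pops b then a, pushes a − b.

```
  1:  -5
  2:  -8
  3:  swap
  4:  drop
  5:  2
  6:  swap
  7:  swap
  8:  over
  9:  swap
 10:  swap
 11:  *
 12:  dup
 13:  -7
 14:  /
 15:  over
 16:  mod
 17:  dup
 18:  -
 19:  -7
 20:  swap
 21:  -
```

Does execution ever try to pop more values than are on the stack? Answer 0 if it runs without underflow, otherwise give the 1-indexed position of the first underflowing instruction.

0

-5   -> -5
-8   -> -5 -8
swap -> -8 -5
drop -> -8
2    -> -8 2
swap -> 2 -8
swap -> -8 2
over -> -8 2 -8
swap -> -8 -8 2
swap -> -8 2 -8
*    -> -8 -16
dup  -> -8 -16 -16
-7   -> -8 -16 -16 -7
/    -> -8 -16 2
over -> -8 -16 2 -16
mod  -> -8 -16 2
dup  -> -8 -16 2 2
-    -> -8 -16 0
-7   -> -8 -16 0 -7
swap -> -8 -16 -7 0
-    -> -8 -16 -7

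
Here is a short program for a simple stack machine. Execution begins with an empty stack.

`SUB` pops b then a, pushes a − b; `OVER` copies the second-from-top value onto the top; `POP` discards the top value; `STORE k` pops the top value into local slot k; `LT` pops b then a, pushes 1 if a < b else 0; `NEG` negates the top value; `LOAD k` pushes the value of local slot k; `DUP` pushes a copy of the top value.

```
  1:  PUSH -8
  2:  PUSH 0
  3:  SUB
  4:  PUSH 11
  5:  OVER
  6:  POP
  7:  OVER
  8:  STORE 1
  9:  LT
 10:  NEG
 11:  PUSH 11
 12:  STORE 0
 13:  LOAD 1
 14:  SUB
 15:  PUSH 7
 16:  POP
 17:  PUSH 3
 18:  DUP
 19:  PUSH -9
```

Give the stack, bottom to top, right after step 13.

[-1, -8]

PUSH -8  -8
PUSH 0   -8 0
SUB      -8
PUSH 11  -8 11
OVER     -8 11 -8
POP      -8 11
OVER     -8 11 -8
STORE 1  -8 11
LT       1
NEG      -1
PUSH 11  -1 11
STORE 0  -1
LOAD 1   -1 -8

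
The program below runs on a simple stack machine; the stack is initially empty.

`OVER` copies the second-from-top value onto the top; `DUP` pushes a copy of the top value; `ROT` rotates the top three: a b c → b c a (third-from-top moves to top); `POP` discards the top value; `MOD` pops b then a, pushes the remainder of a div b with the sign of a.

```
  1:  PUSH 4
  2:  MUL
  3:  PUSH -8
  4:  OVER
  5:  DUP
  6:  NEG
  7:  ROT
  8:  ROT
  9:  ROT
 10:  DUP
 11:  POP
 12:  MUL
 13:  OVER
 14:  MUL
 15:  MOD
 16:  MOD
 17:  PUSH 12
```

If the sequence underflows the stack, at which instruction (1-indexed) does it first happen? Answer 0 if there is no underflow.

PUSH 4 -> [4]
MUL  — needs 2 operands, stack has 1 → underflow

2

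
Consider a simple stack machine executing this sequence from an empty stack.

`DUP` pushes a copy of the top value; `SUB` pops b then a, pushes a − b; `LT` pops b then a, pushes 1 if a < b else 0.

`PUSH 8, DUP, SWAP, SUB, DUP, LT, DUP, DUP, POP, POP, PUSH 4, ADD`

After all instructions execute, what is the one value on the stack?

PUSH 8  [8]
DUP     [8, 8]
SWAP    [8, 8]
SUB     [0]
DUP     [0, 0]
LT      [0]
DUP     [0, 0]
DUP     [0, 0, 0]
POP     [0, 0]
POP     [0]
PUSH 4  [0, 4]
ADD     [4]

4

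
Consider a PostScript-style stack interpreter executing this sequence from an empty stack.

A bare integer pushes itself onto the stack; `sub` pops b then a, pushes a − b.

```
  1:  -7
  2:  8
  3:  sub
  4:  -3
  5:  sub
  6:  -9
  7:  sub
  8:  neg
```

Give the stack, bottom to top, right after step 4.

[-15, -3]

-7  : [-7]
8   : [-7, 8]
sub : [-15]
-3  : [-15, -3]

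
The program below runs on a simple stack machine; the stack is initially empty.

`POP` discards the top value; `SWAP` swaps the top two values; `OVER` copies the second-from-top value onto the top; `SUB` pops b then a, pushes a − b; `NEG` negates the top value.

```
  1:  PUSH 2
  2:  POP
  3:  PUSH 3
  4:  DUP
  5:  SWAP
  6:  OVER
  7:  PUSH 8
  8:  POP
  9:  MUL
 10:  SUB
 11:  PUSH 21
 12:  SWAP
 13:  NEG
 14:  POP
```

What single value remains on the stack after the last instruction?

21

PUSH 2  -> [2]
POP     -> []
PUSH 3  -> [3]
DUP     -> [3, 3]
SWAP    -> [3, 3]
OVER    -> [3, 3, 3]
PUSH 8  -> [3, 3, 3, 8]
POP     -> [3, 3, 3]
MUL     -> [3, 9]
SUB     -> [-6]
PUSH 21 -> [-6, 21]
SWAP    -> [21, -6]
NEG     -> [21, 6]
POP     -> [21]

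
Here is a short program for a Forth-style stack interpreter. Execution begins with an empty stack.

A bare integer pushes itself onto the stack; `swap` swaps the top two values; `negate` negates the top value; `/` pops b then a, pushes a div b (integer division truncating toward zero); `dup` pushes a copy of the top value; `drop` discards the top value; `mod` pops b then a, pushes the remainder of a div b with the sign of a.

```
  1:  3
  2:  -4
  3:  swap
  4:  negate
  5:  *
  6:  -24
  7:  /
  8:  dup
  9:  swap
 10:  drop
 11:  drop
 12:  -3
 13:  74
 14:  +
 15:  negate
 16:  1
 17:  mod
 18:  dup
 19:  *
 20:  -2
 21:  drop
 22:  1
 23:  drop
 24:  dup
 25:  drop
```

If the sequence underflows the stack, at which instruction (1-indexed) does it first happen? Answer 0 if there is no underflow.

3      : 3
-4     : 3 -4
swap   : -4 3
negate : -4 -3
*      : 12
-24    : 12 -24
/      : 0
dup    : 0 0
swap   : 0 0
drop   : 0
drop   : (empty)
-3     : -3
74     : -3 74
+      : 71
negate : -71
1      : -71 1
mod    : 0
dup    : 0 0
*      : 0
-2     : 0 -2
drop   : 0
1      : 0 1
drop   : 0
dup    : 0 0
drop   : 0

0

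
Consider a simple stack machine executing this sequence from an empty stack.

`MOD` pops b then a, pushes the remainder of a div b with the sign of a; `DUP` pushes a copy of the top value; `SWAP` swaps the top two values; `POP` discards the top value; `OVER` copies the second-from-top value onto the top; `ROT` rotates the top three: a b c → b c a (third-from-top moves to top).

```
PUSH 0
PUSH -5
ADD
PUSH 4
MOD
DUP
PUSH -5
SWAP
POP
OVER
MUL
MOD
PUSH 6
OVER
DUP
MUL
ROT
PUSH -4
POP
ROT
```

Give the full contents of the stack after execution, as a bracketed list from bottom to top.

PUSH 0  -> [0]
PUSH -5 -> [0, -5]
ADD     -> [-5]
PUSH 4  -> [-5, 4]
MOD     -> [-1]
DUP     -> [-1, -1]
PUSH -5 -> [-1, -1, -5]
SWAP    -> [-1, -5, -1]
POP     -> [-1, -5]
OVER    -> [-1, -5, -1]
MUL     -> [-1, 5]
MOD     -> [-1]
PUSH 6  -> [-1, 6]
OVER    -> [-1, 6, -1]
DUP     -> [-1, 6, -1, -1]
MUL     -> [-1, 6, 1]
ROT     -> [6, 1, -1]
PUSH -4 -> [6, 1, -1, -4]
POP     -> [6, 1, -1]
ROT     -> [1, -1, 6]

[1, -1, 6]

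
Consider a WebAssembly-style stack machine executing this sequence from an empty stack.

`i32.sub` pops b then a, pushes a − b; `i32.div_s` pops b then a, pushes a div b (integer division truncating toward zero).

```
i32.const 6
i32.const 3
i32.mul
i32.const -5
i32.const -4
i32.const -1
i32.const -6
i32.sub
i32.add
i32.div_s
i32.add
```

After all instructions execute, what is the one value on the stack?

i32.const 6  -> [6]
i32.const 3  -> [6, 3]
i32.mul      -> [18]
i32.const -5 -> [18, -5]
i32.const -4 -> [18, -5, -4]
i32.const -1 -> [18, -5, -4, -1]
i32.const -6 -> [18, -5, -4, -1, -6]
i32.sub      -> [18, -5, -4, 5]
i32.add      -> [18, -5, 1]
i32.div_s    -> [18, -5]
i32.add      -> [13]

13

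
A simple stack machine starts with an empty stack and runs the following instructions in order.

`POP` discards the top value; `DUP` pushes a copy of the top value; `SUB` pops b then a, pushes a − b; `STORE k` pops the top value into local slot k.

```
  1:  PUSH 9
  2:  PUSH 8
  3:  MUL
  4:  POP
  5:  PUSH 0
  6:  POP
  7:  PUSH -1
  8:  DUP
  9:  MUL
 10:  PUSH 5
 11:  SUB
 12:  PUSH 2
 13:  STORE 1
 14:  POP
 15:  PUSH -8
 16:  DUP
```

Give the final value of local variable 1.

PUSH 9  → 9
PUSH 8  → 9 8
MUL     → 72
POP     → (empty)
PUSH 0  → 0
POP     → (empty)
PUSH -1 → -1
DUP     → -1 -1
MUL     → 1
PUSH 5  → 1 5
SUB     → -4
PUSH 2  → -4 2
STORE 1 → -4
POP     → (empty)
PUSH -8 → -8
DUP     → -8 -8

2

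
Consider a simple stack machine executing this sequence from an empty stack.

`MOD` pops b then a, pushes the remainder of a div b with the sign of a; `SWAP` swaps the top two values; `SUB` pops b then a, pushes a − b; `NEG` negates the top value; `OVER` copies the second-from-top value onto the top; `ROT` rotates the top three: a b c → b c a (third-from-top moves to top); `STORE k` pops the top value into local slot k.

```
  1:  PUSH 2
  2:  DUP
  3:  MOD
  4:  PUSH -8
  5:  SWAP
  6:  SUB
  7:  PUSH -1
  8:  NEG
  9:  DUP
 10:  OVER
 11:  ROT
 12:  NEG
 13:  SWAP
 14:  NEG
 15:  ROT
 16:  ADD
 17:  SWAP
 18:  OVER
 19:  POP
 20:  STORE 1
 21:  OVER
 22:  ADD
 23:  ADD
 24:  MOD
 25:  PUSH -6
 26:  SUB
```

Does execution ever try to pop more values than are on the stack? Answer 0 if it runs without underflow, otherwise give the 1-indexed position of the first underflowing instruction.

24

PUSH 2  : [2]
DUP     : [2, 2]
MOD     : [0]
PUSH -8 : [0, -8]
SWAP    : [-8, 0]
SUB     : [-8]
PUSH -1 : [-8, -1]
NEG     : [-8, 1]
DUP     : [-8, 1, 1]
OVER    : [-8, 1, 1, 1]
ROT     : [-8, 1, 1, 1]
NEG     : [-8, 1, 1, -1]
SWAP    : [-8, 1, -1, 1]
NEG     : [-8, 1, -1, -1]
ROT     : [-8, -1, -1, 1]
ADD     : [-8, -1, 0]
SWAP    : [-8, 0, -1]
OVER    : [-8, 0, -1, 0]
POP     : [-8, 0, -1]
STORE 1 : [-8, 0]
OVER    : [-8, 0, -8]
ADD     : [-8, -8]
ADD     : [-16]
MOD  — needs 2 operands, stack has 1 → underflow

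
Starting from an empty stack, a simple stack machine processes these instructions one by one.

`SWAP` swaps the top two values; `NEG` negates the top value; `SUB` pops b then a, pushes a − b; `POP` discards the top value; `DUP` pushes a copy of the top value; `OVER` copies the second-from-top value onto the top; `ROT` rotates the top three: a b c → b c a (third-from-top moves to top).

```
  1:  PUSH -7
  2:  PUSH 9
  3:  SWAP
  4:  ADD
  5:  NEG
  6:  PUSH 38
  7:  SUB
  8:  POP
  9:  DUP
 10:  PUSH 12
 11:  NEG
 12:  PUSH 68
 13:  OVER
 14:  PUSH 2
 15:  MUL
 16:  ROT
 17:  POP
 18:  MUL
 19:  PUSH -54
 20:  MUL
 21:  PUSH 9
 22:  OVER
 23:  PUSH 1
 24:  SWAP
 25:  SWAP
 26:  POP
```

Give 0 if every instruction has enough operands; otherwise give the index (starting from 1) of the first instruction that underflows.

9

PUSH -7  [-7]
PUSH 9   [-7, 9]
SWAP     [9, -7]
ADD      [2]
NEG      [-2]
PUSH 38  [-2, 38]
SUB      [-40]
POP      []
DUP  — needs 1 operand, stack has 0 → underflow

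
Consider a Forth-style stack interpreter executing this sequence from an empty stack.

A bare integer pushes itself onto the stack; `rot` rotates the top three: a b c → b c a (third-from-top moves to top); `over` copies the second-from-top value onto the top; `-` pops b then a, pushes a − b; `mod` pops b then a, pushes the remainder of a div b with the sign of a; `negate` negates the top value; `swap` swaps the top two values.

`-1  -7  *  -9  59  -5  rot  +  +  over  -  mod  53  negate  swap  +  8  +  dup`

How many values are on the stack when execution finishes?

2

-1     → -1
-7     → -1 -7
*      → 7
-9     → 7 -9
59     → 7 -9 59
-5     → 7 -9 59 -5
rot    → 7 59 -5 -9
+      → 7 59 -14
+      → 7 45
over   → 7 45 7
-      → 7 38
mod    → 7
53     → 7 53
negate → 7 -53
swap   → -53 7
+      → -46
8      → -46 8
+      → -38
dup    → -38 -38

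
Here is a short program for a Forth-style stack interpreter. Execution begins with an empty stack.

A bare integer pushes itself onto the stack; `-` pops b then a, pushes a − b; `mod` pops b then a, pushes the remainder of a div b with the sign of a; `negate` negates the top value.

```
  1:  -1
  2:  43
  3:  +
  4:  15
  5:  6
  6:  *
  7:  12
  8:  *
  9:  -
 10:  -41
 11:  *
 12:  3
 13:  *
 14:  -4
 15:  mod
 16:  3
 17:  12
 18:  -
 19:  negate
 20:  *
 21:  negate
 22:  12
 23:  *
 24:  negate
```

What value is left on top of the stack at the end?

216

-1      -1
43      -1 43
+       42
15      42 15
6       42 15 6
*       42 90
12      42 90 12
*       42 1080
-       -1038
-41     -1038 -41
*       42558
3       42558 3
*       127674
-4      127674 -4
mod     2
3       2 3
12      2 3 12
-       2 -9
negate  2 9
*       18
negate  -18
12      -18 12
*       -216
negate  216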